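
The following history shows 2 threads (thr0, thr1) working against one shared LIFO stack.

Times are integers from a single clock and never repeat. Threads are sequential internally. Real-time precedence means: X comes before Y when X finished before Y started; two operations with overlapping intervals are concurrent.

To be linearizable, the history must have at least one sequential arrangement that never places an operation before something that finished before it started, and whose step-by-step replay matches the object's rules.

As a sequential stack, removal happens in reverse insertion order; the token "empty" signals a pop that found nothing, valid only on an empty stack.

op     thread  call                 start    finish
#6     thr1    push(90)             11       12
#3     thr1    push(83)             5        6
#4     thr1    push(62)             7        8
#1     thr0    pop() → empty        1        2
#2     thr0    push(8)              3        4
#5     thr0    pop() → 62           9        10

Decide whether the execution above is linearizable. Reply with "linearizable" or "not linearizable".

one valid linearization: #1, #2, #3, #4, #5, #6
1. #1 pop() → empty, leaving stack <>
2. #2 push(8), leaving stack <8>
3. #3 push(83), leaving stack <8,83>
4. #4 push(62), leaving stack <8,83,62>
5. #5 pop() → 62, leaving stack <8,83>
6. #6 push(90), leaving stack <8,83,90>

linearizable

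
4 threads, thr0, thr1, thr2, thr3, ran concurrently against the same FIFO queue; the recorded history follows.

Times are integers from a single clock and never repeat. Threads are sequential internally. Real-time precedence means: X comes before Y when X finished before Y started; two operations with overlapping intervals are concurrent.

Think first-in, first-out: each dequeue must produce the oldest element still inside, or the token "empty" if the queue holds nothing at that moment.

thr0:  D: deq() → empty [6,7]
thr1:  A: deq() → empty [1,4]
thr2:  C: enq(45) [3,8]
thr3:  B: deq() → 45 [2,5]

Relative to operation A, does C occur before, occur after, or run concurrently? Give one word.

concurrent

C spans [3,8], A spans [1,4]
the intervals overlap in both directions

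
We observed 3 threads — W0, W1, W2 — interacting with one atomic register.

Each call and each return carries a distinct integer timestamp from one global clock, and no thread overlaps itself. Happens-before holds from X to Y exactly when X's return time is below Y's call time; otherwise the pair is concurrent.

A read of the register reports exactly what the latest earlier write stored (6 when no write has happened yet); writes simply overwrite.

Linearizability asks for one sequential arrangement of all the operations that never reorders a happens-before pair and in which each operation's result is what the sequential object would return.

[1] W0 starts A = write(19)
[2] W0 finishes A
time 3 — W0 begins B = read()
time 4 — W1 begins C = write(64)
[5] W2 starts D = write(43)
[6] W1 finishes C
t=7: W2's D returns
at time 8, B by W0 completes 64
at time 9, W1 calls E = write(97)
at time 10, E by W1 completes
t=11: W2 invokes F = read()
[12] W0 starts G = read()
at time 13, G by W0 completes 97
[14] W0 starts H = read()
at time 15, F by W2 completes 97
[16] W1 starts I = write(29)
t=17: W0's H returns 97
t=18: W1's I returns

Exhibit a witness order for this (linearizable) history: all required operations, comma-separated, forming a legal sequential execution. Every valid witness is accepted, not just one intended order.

A, C, B, D, E, F, G, H, I

step 1: A write(19) — value 19
step 2: C write(64) — value 64
step 3: B read() → 64 — value 64
step 4: D write(43) — value 43
step 5: E write(97) — value 97
step 6: F read() → 97 — value 97
step 7: G read() → 97 — value 97
step 8: H read() → 97 — value 97
step 9: I write(29) — value 29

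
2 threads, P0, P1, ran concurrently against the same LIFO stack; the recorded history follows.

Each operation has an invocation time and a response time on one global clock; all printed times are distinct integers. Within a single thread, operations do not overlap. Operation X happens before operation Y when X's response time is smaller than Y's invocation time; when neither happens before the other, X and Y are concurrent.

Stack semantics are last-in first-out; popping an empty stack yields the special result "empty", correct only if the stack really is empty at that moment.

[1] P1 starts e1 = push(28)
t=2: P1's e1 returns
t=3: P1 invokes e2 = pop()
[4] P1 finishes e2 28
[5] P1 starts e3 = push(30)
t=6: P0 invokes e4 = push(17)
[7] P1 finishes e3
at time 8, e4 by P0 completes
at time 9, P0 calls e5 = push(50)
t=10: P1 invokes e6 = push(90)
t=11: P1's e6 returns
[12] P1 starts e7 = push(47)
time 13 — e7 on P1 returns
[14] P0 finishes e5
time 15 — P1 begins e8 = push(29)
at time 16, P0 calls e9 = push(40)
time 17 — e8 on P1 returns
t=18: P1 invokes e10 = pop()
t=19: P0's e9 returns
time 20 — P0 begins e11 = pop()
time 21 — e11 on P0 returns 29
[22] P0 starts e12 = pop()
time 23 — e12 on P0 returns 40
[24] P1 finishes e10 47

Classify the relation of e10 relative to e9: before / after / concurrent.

e10 spans [18,24], e9 spans [16,19]
the intervals overlap in both directions

concurrent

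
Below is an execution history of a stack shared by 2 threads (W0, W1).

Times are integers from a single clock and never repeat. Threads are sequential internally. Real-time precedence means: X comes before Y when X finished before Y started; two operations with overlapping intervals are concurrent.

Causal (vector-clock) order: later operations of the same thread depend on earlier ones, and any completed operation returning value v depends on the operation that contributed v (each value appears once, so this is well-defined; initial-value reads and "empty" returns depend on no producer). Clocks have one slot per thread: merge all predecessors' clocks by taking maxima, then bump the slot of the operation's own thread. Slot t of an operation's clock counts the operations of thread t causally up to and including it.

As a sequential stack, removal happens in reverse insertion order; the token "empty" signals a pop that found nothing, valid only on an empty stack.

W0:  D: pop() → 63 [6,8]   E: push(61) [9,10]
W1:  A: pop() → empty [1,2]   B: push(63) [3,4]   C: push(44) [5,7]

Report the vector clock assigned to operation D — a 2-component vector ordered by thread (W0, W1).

root op A, invoked 1: fresh clock plus W1's own tick → (0, 1)
B, invoked 3, takes VC(A)=(0, 1) under max, adds 1 for W1 → (0, 2)
C, invoked 5, takes VC(B)=(0, 2) under max, adds 1 for W1 → (0, 3)
D, invoked 6, takes VC(B)=(0, 2) under max, adds 1 for W0 → (1, 2)
E, invoked 9, takes VC(D)=(1, 2) under max, adds 1 for W0 → (2, 2)
target: VC(D) = (1, 2)

(1, 2)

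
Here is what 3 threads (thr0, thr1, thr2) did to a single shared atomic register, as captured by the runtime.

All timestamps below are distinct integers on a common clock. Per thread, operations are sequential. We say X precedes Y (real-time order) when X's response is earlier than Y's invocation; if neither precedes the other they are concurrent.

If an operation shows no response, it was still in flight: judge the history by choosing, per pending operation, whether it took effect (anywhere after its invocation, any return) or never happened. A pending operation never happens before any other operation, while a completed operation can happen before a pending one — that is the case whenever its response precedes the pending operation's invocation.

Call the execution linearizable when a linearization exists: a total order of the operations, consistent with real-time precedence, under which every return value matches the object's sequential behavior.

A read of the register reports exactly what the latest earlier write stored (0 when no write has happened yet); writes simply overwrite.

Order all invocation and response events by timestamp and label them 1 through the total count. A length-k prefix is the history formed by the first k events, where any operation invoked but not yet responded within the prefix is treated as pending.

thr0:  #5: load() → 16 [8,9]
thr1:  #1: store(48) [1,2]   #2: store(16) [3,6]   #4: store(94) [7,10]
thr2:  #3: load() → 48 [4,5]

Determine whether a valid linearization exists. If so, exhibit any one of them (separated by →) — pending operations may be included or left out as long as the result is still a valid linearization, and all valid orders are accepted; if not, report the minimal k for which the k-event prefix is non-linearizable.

linearizable — witness: #1 → #3 → #2 → #5 → #4

1. #1 store(48), leaving value 48
2. #3 load() → 48, leaving value 48
3. #2 store(16), leaving value 16
4. #5 load() → 16, leaving value 16
5. #4 store(94), leaving value 94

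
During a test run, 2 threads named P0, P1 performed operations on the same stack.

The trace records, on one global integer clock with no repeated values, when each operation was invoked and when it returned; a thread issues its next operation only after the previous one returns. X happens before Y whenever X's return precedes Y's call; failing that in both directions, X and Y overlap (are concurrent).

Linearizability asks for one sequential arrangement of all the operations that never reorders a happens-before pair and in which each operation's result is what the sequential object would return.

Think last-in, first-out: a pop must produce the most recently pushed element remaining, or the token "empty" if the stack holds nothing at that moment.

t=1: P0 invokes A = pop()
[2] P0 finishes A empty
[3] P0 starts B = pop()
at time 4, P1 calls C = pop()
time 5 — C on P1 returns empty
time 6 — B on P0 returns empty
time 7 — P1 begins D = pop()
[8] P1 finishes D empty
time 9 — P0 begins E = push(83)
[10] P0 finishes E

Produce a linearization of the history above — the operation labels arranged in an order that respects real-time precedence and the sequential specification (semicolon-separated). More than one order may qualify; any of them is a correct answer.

A; B; C; D; E

1. A pop() → empty, leaving stack <>
2. B pop() → empty, leaving stack <>
3. C pop() → empty, leaving stack <>
4. D pop() → empty, leaving stack <>
5. E push(83), leaving stack <83>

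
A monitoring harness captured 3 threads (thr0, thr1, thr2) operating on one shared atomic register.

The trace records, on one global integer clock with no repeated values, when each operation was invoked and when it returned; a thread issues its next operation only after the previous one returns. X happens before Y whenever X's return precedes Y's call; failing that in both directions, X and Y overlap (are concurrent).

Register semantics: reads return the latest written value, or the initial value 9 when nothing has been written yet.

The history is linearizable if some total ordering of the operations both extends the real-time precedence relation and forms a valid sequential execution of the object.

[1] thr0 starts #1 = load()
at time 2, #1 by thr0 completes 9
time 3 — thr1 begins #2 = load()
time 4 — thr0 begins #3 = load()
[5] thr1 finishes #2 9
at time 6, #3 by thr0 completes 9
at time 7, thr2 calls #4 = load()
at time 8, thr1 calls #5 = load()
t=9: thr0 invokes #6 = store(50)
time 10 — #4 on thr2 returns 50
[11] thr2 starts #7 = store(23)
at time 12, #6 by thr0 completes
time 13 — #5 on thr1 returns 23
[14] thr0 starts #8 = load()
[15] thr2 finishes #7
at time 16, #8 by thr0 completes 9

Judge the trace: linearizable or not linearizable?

not linearizable

already the first 16 events (up to #8's response at time 16) admit no linearization; the first 15 still do
every one of the 36 real-time-consistent orders over 8 completed atomic register ops fails the sequential spec
for example #1, #2, #3, #4, #5, #6, #7, #8 fails at step 4: #4 load() → 50 is not legal there
for example #1, #2, #3, #4, #5, #6, #8, #7 fails at step 4: #4 load() → 50 is not legal there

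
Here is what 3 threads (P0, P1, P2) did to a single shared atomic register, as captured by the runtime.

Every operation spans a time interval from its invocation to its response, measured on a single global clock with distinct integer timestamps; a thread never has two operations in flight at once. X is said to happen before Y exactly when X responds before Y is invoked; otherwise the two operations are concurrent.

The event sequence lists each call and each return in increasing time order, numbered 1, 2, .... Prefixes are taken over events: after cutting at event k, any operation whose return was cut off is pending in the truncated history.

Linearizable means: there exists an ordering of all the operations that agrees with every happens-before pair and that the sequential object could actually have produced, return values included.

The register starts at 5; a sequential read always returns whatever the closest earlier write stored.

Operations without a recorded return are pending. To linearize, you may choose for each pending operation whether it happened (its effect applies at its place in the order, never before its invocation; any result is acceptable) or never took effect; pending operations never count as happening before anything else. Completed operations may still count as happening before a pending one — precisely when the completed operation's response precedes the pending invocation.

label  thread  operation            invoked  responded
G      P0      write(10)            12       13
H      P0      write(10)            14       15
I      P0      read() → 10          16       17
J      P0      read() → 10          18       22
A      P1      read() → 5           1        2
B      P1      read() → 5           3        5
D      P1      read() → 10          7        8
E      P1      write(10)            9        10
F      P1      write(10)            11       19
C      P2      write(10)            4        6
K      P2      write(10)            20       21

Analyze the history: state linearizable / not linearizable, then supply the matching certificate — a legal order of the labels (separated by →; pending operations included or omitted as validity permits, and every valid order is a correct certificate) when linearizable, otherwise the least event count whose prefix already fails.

linearizable — witness: A → B → C → D → E → F → G → H → I → J → K

step 1: A read() → 5 — value 5
step 2: B read() → 5 — value 5
step 3: C write(10) — value 10
step 4: D read() → 10 — value 10
step 5: E write(10) — value 10
step 6: F write(10) — value 10
step 7: G write(10) — value 10
step 8: H write(10) — value 10
step 9: I read() → 10 — value 10
step 10: J read() → 10 — value 10
step 11: K write(10) — value 10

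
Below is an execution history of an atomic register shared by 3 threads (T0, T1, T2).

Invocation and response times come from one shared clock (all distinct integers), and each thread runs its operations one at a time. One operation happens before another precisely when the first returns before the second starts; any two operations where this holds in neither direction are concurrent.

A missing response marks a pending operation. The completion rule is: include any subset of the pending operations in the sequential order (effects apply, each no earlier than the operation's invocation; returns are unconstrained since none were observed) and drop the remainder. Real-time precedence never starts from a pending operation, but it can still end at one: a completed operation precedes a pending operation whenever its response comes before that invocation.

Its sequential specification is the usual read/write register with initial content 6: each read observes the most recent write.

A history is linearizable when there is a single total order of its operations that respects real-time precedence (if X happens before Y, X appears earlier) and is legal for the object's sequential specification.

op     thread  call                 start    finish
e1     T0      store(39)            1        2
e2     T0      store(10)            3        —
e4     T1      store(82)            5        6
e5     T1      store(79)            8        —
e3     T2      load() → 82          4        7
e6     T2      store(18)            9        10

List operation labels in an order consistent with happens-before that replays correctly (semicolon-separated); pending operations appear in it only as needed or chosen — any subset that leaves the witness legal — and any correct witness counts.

e1; e2; e4; e3; e5; e6

step 1: e1 store(39) — value 39
step 2: e2 store(10) (pending, included) — value 10
step 3: e4 store(82) — value 82
step 4: e3 load() → 82 — value 82
step 5: e5 store(79) (pending, included) — value 79
step 6: e6 store(18) — value 18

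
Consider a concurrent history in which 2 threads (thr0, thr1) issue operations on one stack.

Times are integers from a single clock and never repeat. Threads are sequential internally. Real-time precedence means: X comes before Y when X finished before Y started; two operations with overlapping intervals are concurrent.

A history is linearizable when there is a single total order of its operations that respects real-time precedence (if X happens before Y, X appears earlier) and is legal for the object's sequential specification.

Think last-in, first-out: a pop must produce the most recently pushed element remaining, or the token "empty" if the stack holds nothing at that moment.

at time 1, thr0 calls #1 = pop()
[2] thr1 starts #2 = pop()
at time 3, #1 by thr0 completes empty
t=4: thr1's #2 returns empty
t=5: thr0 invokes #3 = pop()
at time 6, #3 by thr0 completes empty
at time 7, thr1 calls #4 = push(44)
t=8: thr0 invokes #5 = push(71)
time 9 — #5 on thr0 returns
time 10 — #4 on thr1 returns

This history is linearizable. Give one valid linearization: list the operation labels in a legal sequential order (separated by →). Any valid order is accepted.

after step 1 (#1 pop() → empty): stack <>
after step 2 (#2 pop() → empty): stack <>
after step 3 (#3 pop() → empty): stack <>
after step 4 (#4 push(44)): stack <44>
after step 5 (#5 push(71)): stack <44,71>

#1 → #2 → #3 → #4 → #5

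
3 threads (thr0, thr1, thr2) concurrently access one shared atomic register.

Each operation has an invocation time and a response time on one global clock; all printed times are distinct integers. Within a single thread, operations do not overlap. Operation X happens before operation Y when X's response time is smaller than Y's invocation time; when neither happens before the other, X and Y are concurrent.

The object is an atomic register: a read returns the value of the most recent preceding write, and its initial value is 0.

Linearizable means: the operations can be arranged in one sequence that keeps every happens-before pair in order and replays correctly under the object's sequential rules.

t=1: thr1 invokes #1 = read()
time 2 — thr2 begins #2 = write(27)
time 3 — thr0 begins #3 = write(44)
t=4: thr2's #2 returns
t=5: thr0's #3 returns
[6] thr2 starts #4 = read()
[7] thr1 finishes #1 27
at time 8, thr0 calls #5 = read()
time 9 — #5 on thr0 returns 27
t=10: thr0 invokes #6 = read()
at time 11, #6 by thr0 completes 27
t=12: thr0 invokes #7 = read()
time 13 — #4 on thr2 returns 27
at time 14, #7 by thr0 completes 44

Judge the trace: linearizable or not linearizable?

not linearizable

prefix check: 1..13 passes, 1..14 fails once #7's time-14 response joins
26 orders of the 7 completed atomic register ops respect real time; none is legal
one such order, #1, #2, #3, #4, #5, #6, #7, breaks at step 1 where #1 read() → 27 is illegal
one such order, #1, #2, #3, #5, #4, #6, #7, breaks at step 1 where #1 read() → 27 is illegal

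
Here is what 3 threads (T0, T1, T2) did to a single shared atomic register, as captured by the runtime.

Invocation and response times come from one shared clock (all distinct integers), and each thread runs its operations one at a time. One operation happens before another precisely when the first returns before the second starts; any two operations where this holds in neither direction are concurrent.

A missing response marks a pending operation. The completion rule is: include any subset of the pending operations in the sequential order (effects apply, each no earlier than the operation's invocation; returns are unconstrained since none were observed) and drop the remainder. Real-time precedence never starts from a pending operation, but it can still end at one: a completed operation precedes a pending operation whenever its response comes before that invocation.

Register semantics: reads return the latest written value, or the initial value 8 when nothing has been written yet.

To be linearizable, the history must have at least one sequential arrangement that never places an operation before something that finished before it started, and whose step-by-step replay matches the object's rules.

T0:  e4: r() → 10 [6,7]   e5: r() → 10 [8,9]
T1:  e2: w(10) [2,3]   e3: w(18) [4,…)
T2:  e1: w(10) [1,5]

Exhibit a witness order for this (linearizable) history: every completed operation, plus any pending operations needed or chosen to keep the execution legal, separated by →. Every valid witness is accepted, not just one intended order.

1. e1 w(10), leaving value 10
2. e2 w(10), leaving value 10
3. e4 r() → 10, leaving value 10
4. e5 r() → 10, leaving value 10

e1 → e2 → e4 → e5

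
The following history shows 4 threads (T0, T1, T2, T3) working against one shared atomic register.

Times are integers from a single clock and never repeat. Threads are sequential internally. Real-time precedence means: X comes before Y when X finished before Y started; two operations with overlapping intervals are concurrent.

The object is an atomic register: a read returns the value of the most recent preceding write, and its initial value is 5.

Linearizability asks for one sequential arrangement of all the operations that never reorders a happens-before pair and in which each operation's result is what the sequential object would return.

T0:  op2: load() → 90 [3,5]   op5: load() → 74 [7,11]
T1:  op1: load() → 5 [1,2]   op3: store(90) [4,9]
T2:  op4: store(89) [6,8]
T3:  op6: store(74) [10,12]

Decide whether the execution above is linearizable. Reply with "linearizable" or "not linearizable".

witness order: op1, op3, op2, op4, op6, op5
after step 1 (op1 load() → 5): value 5
after step 2 (op3 store(90)): value 90
after step 3 (op2 load() → 90): value 90
after step 4 (op4 store(89)): value 89
after step 5 (op6 store(74)): value 74
after step 6 (op5 load() → 74): value 74

linearizable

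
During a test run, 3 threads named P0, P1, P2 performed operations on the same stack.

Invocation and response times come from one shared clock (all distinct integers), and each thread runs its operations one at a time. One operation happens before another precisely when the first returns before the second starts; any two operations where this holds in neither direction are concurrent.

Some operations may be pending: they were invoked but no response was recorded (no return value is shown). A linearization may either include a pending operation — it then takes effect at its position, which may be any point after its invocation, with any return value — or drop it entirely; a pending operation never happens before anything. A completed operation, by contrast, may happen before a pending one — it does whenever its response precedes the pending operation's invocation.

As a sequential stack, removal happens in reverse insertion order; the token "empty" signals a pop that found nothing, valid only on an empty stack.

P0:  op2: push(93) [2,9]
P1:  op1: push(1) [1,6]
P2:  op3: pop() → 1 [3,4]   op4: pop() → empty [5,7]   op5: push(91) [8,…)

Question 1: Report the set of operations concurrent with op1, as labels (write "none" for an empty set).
Answer: op2, op3, op4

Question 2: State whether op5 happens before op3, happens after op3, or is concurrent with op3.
Answer: after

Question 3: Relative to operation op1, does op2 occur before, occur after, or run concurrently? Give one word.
Answer: concurrent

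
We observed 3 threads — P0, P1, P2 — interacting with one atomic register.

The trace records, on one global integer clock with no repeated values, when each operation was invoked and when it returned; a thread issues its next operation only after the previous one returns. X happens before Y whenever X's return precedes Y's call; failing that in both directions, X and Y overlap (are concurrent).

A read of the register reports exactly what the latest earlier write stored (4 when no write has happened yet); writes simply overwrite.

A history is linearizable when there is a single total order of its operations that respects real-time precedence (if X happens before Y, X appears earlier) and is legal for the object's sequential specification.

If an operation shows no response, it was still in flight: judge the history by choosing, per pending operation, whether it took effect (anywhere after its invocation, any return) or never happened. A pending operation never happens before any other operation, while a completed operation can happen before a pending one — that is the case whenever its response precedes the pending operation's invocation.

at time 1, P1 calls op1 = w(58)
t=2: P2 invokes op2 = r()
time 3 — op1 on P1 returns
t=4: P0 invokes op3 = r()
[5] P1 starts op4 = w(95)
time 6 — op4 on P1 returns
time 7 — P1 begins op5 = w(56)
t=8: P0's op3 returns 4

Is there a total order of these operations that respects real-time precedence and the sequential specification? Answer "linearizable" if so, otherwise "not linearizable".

cut after 7 events: linearizable; cut after 8 events (op3 responds, time 8): not linearizable
every one of the 2 real-time-consistent orders over 3 completed atomic register ops fails the sequential spec
every completion of the 2 pending operations (op2, op5) was checked; none linearizes
for example op1, op3, op4 (pending dropped) fails at step 2: op3 r() → 4 is not legal there
for example op1, op4, op3 (pending dropped) fails at step 3: op3 r() → 4 is not legal there

not linearizable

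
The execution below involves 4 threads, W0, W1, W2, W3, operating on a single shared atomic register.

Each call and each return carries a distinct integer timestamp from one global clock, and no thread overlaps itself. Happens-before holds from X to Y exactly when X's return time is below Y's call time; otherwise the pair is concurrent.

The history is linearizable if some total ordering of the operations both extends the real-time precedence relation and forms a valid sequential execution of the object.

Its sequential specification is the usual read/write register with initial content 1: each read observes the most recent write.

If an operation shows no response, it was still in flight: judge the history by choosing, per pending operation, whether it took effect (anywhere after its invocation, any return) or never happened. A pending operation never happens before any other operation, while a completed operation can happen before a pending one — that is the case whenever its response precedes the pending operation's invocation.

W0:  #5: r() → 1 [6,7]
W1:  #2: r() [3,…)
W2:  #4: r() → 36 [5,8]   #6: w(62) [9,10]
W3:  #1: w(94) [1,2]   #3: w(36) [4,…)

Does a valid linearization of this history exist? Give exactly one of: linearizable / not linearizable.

not linearizable

events 1..6 are fine; event 7 — the response of #5 at time 7 — makes the prefix non-linearizable
the completed operations (2 total) allow one real-time order; the atomic register replay rejects it
every completion of the 3 pending operations (#2, #3, #4) was checked; none linearizes
one such order, #1, #5 (pending dropped), breaks at step 2 where #5 r() → 1 is illegal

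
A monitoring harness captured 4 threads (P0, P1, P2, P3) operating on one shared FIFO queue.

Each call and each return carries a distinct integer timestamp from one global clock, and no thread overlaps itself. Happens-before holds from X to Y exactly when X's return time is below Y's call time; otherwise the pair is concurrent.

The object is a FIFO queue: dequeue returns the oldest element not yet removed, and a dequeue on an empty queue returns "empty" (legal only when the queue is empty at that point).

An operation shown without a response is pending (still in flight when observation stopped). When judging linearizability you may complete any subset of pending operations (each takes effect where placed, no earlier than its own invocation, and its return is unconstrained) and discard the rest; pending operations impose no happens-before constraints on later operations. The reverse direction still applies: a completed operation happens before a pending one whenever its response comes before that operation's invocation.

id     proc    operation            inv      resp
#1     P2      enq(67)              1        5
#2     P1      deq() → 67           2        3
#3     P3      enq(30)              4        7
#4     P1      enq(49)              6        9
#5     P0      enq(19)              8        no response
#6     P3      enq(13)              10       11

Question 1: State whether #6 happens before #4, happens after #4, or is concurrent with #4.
#6 spans [10,11], #4 spans [6,9]
resp(#4)=9 < inv(#6)=10

after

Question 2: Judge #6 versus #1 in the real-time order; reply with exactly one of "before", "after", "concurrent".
#6 spans [10,11], #1 spans [1,5]
resp(#1)=5 < inv(#6)=10

after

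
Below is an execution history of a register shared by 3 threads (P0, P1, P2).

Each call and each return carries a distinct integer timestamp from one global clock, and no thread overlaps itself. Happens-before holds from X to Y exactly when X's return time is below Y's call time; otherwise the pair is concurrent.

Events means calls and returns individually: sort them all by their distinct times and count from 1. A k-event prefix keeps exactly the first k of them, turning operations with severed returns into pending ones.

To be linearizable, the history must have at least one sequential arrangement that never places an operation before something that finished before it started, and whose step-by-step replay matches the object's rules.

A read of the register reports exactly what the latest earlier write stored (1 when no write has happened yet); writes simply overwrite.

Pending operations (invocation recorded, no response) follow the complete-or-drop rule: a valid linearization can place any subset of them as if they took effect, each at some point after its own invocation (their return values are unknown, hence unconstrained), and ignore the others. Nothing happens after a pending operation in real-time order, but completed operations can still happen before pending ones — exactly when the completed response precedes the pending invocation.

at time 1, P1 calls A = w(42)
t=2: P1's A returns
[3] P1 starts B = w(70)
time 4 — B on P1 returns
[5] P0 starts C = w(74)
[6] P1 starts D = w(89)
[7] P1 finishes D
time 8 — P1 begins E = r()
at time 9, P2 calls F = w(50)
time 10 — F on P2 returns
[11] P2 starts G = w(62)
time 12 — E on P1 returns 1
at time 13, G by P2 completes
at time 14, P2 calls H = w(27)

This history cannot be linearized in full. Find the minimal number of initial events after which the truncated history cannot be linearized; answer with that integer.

12

events 1..11 are linearizable, e.g. via A, B, C, D, E, F:
step 1: A w(42) — value 42
step 2: B w(70) — value 70
step 3: C w(74) (pending, included) — value 74
step 4: D w(89) — value 89
step 5: E r() (pending, included) — value 89
step 6: F w(50) — value 50
event 12 — E's response, time 12 — after it, nothing linearizes
include/drop combinations of the 2 pending operations (C, G) were all tried; none helps
take A, B, D, E, F (pending dropped): step 4 already fails, because E r() → 1 cannot occur there
take A, B, D, F, E (pending dropped): step 5 already fails, because E r() → 1 cannot occur there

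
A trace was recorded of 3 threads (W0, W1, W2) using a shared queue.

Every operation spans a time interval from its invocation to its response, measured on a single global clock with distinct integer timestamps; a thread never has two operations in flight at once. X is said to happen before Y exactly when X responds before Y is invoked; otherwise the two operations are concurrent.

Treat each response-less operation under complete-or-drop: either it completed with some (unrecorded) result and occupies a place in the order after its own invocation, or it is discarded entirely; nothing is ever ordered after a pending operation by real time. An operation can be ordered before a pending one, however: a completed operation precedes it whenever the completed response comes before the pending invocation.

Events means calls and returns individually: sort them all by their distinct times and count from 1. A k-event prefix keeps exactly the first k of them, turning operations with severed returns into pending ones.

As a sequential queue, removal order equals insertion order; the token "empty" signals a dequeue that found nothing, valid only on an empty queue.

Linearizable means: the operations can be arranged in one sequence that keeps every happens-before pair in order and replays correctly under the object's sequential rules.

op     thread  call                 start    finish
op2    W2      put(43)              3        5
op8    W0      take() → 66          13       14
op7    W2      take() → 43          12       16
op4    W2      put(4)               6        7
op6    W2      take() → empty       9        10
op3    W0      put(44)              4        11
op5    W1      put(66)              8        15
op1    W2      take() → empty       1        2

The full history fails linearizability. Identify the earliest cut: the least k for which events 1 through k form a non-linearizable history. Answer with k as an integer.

a valid linearization of events 1..9 exists, for instance op1, op2, op3, op4:
after step 1 (op1 take() → empty): queue <>
after step 2 (op2 put(43)): queue <43>
after step 3 (op3 put(44) (pending, included)): queue <43,44>
after step 4 (op4 put(4)): queue <43,44,4>
once event 10 joins (op6's response, time 10), exhaustive search finds no witness
every completion of the 2 pending operations (op3, op5) was checked; none linearizes
sample order op1, op2, op4, op6 (pending dropped) stalls at step 4 — op6 take() → empty has no legal effect

10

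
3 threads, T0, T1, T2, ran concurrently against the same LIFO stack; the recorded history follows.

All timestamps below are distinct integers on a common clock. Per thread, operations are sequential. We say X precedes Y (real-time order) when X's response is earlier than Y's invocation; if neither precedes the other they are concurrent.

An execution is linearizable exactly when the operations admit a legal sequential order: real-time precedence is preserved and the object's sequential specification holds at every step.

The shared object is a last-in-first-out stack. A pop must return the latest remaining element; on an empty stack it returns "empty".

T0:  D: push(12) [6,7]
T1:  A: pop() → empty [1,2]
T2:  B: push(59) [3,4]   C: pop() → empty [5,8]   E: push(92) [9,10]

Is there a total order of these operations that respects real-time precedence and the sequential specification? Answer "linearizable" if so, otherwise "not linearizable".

not linearizable

cut after 7 events: linearizable; cut after 8 events (C responds, time 8): not linearizable
all 2 real-time-respecting orders fail — 4 completed LIFO stack operations, no legal replay
sample order A, B, C, D stalls at step 3 — C pop() → empty has no legal effect
sample order A, B, D, C stalls at step 4 — C pop() → empty has no legal effect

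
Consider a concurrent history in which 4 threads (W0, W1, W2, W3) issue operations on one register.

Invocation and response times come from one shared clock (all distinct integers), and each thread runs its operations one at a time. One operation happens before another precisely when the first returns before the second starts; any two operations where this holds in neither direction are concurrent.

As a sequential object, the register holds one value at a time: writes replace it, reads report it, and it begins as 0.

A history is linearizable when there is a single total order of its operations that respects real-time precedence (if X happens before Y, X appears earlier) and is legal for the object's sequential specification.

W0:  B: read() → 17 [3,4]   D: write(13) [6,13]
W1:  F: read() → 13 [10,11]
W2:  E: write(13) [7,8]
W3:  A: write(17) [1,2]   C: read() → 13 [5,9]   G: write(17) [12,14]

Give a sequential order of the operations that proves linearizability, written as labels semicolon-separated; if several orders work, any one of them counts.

after step 1 (A write(17)): value 17
after step 2 (B read() → 17): value 17
after step 3 (D write(13)): value 13
after step 4 (C read() → 13): value 13
after step 5 (E write(13)): value 13
after step 6 (F read() → 13): value 13
after step 7 (G write(17)): value 17

A; B; D; C; E; F; G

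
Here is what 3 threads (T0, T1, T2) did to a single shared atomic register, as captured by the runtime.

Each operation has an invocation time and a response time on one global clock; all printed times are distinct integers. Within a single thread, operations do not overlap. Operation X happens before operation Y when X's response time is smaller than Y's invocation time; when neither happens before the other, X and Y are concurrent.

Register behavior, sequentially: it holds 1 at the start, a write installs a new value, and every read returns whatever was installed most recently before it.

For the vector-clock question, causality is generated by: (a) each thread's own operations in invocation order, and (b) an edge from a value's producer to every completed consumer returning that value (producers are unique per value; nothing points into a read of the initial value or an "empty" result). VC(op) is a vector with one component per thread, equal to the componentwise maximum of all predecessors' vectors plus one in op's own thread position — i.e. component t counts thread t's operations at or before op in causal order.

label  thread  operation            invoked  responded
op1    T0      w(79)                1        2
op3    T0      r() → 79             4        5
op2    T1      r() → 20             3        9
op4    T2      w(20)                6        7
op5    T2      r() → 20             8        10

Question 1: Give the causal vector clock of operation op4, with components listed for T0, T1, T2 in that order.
VC(op4, invoked at 6): no causal predecessors; +1 on T2 → (0, 0, 1)
VC(op1, invoked at 1): no causal predecessors; +1 on T0 → (1, 0, 0)
op5 (invocation 8): componentwise max over VC(op4)=(0, 0, 1), +1 at T2, giving (0, 0, 2)
op2 (invocation 3): componentwise max over VC(op4)=(0, 0, 1), +1 at T1, giving (0, 1, 1)
op3 (invocation 4): componentwise max over VC(op1)=(1, 0, 0), +1 at T0, giving (2, 0, 0)
target: VC(op4) = (0, 0, 1)

(0, 0, 1)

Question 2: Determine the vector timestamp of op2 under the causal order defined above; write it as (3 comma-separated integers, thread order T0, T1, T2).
root op op4, invoked 6: fresh clock plus T2's own tick → (0, 0, 1)
root op op1, invoked 1: fresh clock plus T0's own tick → (1, 0, 0)
invoked at 8, op5 merges VC(op4)=(0, 0, 1) and bumps T2's slot → (0, 0, 2)
invoked at 3, op2 merges VC(op4)=(0, 0, 1) and bumps T1's slot → (0, 1, 1)
invoked at 4, op3 merges VC(op1)=(1, 0, 0) and bumps T0's slot → (2, 0, 0)
target: VC(op2) = (0, 1, 1)

(0, 1, 1)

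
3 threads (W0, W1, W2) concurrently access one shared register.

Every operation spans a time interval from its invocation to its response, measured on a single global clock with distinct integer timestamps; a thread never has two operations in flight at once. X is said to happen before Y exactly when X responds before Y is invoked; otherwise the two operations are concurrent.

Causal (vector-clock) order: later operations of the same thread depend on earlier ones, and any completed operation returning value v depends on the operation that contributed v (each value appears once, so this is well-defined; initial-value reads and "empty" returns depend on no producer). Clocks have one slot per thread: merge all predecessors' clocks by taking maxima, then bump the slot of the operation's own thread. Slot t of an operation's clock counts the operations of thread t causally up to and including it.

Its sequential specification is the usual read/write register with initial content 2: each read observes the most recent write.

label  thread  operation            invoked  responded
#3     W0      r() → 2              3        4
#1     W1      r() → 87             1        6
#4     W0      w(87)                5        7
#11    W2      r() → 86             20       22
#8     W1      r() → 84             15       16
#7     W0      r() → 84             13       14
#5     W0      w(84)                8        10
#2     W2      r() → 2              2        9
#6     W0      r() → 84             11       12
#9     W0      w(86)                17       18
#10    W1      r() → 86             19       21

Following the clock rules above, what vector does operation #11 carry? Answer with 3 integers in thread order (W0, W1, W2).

(6, 0, 2)

invoked at 2, #2 has no predecessors; its own W2 bump gives (0, 0, 1)
invoked at 3, #3 has no predecessors; its own W0 bump gives (1, 0, 0)
merge at #4 (invoked 5): VC(#3)=(1, 0, 0), own-thread bump on W0 → (2, 0, 0)
merge at #1 (invoked 1): VC(#4)=(2, 0, 0), own-thread bump on W1 → (2, 1, 0)
merge at #5 (invoked 8): VC(#4)=(2, 0, 0), own-thread bump on W0 → (3, 0, 0)
merge at #6 (invoked 11): VC(#5)=(3, 0, 0), own-thread bump on W0 → (4, 0, 0)
merge at #8 (invoked 15): VC(#1)=(2, 1, 0), VC(#5)=(3, 0, 0), own-thread bump on W1 → (3, 2, 0)
merge at #7 (invoked 13): VC(#5)=(3, 0, 0), VC(#6)=(4, 0, 0), own-thread bump on W0 → (5, 0, 0)
merge at #9 (invoked 17): VC(#7)=(5, 0, 0), own-thread bump on W0 → (6, 0, 0)
merge at #11 (invoked 20): VC(#2)=(0, 0, 1), VC(#9)=(6, 0, 0), own-thread bump on W2 → (6, 0, 2)
merge at #10 (invoked 19): VC(#8)=(3, 2, 0), VC(#9)=(6, 0, 0), own-thread bump on W1 → (6, 3, 0)
target: VC(#11) = (6, 0, 2)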